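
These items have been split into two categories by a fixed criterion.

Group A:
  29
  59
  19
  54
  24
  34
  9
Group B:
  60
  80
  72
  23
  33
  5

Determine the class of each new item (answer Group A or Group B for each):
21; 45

A rule that fits every label: ≡ 4 (mod 5) — true of each 'Group A' example, false of each 'Group B' one.
21: Group B (21 mod 5 = 1). 45: Group B (45 mod 5 = 0).

Group B, Group B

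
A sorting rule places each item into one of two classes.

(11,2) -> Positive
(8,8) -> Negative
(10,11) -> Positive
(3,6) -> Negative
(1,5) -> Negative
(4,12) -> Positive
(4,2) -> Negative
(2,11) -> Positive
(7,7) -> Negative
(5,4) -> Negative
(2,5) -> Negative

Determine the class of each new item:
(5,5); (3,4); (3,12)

Negative, Negative, Positive

All 'Positive' examples share one property — max ≥ 10 — and every 'Negative' example lacks it.
(5,5) → max 5 → Negative. (3,4) → max 4 → Negative. (3,12) → max 12 → Positive.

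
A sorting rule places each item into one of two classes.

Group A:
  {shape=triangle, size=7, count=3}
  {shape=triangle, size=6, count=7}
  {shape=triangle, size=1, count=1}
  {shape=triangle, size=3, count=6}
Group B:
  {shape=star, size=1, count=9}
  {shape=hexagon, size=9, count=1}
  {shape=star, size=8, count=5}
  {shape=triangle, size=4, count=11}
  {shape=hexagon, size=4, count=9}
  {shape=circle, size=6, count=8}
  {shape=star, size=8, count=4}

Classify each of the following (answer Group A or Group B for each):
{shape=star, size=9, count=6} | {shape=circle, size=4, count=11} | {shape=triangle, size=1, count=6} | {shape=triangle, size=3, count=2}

Group B, Group B, Group A, Group A

'Group A' ⟺ shape is triangle AND count ≤ 7.
{shape=star, size=9, count=6}: Group B (shape is star, count = 6). {shape=circle, size=4, count=11}: Group B (shape is circle, count = 11). {shape=triangle, size=1, count=6}: Group A (shape is triangle, count = 6). {shape=triangle, size=3, count=2}: Group A (shape is triangle, count = 2).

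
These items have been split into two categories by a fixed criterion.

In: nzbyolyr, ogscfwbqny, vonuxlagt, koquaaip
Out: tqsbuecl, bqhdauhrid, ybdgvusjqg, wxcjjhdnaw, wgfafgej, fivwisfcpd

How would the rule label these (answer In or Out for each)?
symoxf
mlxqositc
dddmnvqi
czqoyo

In, In, Out, In

The simplest hypothesis consistent with all the labels is: contains 'o'.
symoxf: has 'o', checks out → In.
mlxqositc: has 'o', checks out → In.
dddmnvqi: no 'o', does not fit → Out.
czqoyo: has 'o', checks out → In.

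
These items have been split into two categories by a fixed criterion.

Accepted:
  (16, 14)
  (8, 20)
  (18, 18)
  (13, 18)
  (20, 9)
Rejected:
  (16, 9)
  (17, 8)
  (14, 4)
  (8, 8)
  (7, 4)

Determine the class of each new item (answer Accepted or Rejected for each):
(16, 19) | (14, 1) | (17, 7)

The common property of the 'Accepted' items is: sum ≥ 28. No 'Rejected' item has it.
(16, 19) → 16+19 = 35 → Accepted.
(14, 1) → 14+1 = 15 → Rejected.
(17, 7) → 17+7 = 24 → Rejected.

Accepted, Rejected, Rejected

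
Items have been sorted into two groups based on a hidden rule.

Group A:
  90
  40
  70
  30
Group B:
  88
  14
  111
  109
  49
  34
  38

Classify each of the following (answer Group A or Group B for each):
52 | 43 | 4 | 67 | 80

The pattern is that an item is 'Group A' exactly when: multiple of 5.
Group B: 52, since 52 = 5·10 + 2. Group B: 43, since 43 = 5·8 + 3. Group B: 4, since 4 = 5·0 + 4. Group B: 67, since 67 = 5·13 + 2. Group A: 80, since 80 = 5·16.

Group B, Group B, Group B, Group B, Group A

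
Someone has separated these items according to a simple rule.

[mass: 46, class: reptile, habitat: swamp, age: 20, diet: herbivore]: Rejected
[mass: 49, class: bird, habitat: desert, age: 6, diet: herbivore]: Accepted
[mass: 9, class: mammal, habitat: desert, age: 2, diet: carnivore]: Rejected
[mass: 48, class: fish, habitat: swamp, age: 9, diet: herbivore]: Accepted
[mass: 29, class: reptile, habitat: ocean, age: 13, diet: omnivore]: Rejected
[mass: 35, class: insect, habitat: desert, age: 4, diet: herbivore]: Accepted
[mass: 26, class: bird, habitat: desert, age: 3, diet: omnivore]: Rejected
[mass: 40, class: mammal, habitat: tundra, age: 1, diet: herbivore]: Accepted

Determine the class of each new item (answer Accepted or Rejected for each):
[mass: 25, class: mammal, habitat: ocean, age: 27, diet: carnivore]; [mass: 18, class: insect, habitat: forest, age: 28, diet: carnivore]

Rejected, Rejected

All 'Accepted' examples share one property — diet is herbivore AND age ≤ 9 — and every 'Rejected' example lacks it.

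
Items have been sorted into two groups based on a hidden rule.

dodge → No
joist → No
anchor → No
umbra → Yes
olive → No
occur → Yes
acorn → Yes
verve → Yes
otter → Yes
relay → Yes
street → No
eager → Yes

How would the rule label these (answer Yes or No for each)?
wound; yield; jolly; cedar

No, No, No, Yes

Every 'Yes' example satisfies: odd length AND contains 'r'. None of the 'No' examples do.
wound: length 5, no 'r', does not pass → No. yield: length 5, no 'r', does not pass → No. jolly: length 5, no 'r', does not pass → No. cedar: length 5, has 'r', has this property → Yes.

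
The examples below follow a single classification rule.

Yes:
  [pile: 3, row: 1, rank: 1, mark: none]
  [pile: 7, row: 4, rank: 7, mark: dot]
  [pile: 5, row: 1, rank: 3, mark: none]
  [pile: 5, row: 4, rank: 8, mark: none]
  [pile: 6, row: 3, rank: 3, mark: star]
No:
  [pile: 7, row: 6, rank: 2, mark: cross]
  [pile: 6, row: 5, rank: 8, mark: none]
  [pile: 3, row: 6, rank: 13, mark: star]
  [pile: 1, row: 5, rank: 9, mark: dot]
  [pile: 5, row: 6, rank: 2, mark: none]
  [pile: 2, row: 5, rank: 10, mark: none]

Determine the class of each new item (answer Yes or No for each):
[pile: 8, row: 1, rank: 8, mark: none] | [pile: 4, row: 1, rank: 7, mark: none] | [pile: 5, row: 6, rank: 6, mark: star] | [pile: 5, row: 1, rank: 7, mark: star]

The simplest hypothesis consistent with all the labels is: row ≤ 4.

Yes, Yes, No, Yes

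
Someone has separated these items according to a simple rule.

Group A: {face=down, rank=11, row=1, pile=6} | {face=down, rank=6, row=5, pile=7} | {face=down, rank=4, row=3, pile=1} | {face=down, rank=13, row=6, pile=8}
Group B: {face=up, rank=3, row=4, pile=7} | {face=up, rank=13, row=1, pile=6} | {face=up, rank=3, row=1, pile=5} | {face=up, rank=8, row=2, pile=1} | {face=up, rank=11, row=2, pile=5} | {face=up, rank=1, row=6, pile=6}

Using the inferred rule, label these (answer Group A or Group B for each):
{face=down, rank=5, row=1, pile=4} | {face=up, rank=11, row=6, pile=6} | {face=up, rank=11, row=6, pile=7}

Group A, Group B, Group B

Comparing the two groups points to one rule — face is down.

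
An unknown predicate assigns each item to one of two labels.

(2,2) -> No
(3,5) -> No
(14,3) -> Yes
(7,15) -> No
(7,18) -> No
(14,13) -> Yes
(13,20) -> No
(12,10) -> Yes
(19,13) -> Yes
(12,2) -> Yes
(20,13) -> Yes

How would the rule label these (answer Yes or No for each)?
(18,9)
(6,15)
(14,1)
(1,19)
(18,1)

Yes, No, Yes, No, Yes

A rule that fits every label: first > second — true of each 'Yes' example, false of each 'No' one.
(18,9): Yes (18 > 9).
(6,15): No (6 < 15).
(14,1): Yes (14 > 1).
(1,19): No (1 < 19).
(18,1): Yes (18 > 1).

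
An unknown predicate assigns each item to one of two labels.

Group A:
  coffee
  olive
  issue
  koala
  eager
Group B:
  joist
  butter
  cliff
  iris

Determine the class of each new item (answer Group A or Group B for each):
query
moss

The distinguishing property — has ≥ 3 vowels — holds for all the 'Group A' cases and none of the 'Group B' cases.
Group B: query, since 2 vowels. Group B: moss, since 1 vowel.

Group B, Group B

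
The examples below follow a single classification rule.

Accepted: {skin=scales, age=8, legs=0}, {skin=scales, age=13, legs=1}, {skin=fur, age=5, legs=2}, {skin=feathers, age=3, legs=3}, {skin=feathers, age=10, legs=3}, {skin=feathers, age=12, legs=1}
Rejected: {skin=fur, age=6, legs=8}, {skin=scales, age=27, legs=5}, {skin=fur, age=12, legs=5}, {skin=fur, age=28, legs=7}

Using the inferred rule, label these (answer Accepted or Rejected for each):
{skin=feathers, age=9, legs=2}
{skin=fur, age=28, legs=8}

All 'Accepted' examples share one property — legs ≤ 3 — and every 'Rejected' example lacks it.

Accepted, Rejected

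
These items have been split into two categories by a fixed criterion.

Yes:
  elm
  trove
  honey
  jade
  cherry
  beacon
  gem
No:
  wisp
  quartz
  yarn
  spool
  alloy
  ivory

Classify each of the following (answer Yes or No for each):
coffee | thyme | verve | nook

All 'Yes' examples share one property — contains 'e' — and every 'No' example lacks it.
coffee → has 'e' → Yes. thyme → has 'e' → Yes. verve → has 'e' → Yes. nook → no 'e' → No.

Yes, Yes, Yes, No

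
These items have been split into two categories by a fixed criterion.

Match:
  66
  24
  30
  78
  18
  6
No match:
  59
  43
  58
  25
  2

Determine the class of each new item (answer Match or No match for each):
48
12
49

Match, Match, No match

'Match' ⟺ multiple of 3.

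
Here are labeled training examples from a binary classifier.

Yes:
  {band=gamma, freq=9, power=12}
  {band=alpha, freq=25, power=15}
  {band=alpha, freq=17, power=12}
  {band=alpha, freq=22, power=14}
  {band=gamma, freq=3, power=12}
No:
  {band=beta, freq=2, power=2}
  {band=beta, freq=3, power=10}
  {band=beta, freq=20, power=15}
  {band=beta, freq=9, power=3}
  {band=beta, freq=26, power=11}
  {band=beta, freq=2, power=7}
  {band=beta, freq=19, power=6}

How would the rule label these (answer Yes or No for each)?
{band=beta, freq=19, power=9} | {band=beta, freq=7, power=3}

The distinguishing property — band is not beta — holds for all the 'Yes' cases and none of the 'No' cases.
{band=beta, freq=19, power=9}: band is beta — doesn't qualify, so No. {band=beta, freq=7, power=3}: band is beta — doesn't qualify, so No.

No, No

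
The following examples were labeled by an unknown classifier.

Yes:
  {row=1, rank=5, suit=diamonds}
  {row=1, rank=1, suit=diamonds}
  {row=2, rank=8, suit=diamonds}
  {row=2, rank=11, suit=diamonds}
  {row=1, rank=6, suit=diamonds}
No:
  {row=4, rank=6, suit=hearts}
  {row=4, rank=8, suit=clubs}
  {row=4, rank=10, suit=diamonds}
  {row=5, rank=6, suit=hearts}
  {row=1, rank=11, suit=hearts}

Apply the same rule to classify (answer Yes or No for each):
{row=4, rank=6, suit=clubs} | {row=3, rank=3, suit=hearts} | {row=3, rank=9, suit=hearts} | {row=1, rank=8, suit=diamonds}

Every 'Yes' example satisfies: suit is diamonds AND row ≤ 2. None of the 'No' examples do.
No: {row=4, rank=6, suit=clubs}, since suit is clubs, row = 4. No: {row=3, rank=3, suit=hearts}, since suit is hearts, row = 3. No: {row=3, rank=9, suit=hearts}, since suit is hearts, row = 3. Yes: {row=1, rank=8, suit=diamonds}, since suit is diamonds, row = 1.

No, No, No, Yes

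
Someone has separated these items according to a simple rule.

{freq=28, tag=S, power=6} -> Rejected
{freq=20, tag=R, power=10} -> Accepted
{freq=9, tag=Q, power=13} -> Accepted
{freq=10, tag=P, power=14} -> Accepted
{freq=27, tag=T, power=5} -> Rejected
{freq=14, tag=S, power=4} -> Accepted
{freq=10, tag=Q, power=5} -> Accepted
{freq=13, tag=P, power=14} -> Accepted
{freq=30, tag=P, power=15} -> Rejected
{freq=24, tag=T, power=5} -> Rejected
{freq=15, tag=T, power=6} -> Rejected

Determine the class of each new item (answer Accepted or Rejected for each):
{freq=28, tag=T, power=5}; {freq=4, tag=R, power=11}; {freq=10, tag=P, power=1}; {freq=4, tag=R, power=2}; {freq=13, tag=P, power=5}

Rejected, Accepted, Accepted, Accepted, Accepted

Every 'Accepted' example satisfies: tag is R OR freq ≤ 14. None of the 'Rejected' examples do.
{freq=28, tag=T, power=5}: Rejected (tag is T, freq = 28). {freq=4, tag=R, power=11}: Accepted (tag is R, freq = 4). {freq=10, tag=P, power=1}: Accepted (tag is P, freq = 10). {freq=4, tag=R, power=2}: Accepted (tag is R, freq = 4). {freq=13, tag=P, power=5}: Accepted (tag is P, freq = 13).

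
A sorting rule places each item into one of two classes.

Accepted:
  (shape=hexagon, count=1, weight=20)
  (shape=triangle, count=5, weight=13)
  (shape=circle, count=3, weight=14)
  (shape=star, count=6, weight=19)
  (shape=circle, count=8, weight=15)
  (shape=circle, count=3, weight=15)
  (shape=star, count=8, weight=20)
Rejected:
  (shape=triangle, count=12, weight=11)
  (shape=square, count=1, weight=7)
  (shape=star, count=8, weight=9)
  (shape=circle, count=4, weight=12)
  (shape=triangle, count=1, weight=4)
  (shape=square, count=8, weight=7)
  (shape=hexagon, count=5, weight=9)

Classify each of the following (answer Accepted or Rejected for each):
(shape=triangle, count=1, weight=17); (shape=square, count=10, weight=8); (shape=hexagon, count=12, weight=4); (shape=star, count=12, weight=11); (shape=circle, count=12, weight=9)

Accepted, Rejected, Rejected, Rejected, Rejected

The common property of the 'Accepted' items is: weight ≥ 13. No 'Rejected' item has it.
(shape=triangle, count=1, weight=17) → weight = 17 → Accepted. (shape=square, count=10, weight=8) → weight = 8 → Rejected. (shape=hexagon, count=12, weight=4) → weight = 4 → Rejected. (shape=star, count=12, weight=11) → weight = 11 → Rejected. (shape=circle, count=12, weight=9) → weight = 9 → Rejected.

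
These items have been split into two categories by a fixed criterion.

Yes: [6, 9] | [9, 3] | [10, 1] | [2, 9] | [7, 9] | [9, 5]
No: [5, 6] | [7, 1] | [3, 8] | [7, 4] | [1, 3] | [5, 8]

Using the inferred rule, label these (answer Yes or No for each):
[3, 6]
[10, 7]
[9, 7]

Every 'Yes' example satisfies: max ≥ 9. None of the 'No' examples do.
[3, 6] → max 6 → No. [10, 7] → max 10 → Yes. [9, 7] → max 9 → Yes.

No, Yes, Yes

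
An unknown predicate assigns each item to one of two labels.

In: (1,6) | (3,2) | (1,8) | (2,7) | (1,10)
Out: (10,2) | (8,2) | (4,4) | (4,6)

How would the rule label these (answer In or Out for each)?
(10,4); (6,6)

Out, Out

The common property of the 'In' items is: sum is odd. No 'Out' item has it.
(10,4) — 10+4 = 14, hence Out.
(6,6) — 6+6 = 12, hence Out.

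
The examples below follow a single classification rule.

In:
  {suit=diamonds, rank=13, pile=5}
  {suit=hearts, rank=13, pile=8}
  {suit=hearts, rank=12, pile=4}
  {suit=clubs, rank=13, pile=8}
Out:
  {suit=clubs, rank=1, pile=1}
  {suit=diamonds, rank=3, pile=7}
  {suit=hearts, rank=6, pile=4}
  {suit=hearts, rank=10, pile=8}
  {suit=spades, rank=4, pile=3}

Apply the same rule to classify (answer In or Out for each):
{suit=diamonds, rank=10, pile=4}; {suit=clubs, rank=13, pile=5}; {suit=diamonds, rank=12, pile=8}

Out, In, In

Rule: rank ≥ 12. This holds for each 'In' example and fails for each 'Out' one.
{suit=diamonds, rank=10, pile=4}: Out (rank = 10). {suit=clubs, rank=13, pile=5}: In (rank = 13). {suit=diamonds, rank=12, pile=8}: In (rank = 12).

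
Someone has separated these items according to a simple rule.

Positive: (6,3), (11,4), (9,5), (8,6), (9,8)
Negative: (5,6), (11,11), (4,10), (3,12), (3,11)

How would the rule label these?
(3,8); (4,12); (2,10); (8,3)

A rule that fits every label: first > second — true of each 'Positive' example, false of each 'Negative' one.
Negative: (3,8), since 3 < 8.
Negative: (4,12), since 4 < 12.
Negative: (2,10), since 2 < 10.
Positive: (8,3), since 8 > 3.

Negative, Negative, Negative, Positive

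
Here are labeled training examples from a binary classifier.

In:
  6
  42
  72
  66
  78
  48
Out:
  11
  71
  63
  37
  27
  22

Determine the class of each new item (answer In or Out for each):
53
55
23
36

Out, Out, Out, In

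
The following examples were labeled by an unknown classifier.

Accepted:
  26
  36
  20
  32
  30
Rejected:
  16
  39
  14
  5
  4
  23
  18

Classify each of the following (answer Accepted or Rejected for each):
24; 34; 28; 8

The rule appears to be: even AND at least 20.

Accepted, Accepted, Accepted, Rejected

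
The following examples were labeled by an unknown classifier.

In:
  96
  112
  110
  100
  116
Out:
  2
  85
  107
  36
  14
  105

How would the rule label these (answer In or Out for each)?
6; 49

'In' ⟺ even AND at least 85.
Out: 6, since 6 is even, 6 < 85. Out: 49, since 49 is odd, 49 < 85.

Out, Out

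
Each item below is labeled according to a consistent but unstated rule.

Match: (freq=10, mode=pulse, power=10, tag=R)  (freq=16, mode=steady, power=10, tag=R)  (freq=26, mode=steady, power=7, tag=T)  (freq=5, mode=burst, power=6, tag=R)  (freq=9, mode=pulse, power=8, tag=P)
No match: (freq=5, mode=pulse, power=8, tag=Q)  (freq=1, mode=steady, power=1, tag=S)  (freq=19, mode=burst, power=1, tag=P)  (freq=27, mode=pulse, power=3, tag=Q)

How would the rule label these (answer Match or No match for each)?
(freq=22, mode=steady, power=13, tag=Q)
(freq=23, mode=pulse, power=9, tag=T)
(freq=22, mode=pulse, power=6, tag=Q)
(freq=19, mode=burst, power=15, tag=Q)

No match, Match, No match, No match

The simplest hypothesis consistent with all the labels is: tag is not Q AND power ≥ 3.
(freq=22, mode=steady, power=13, tag=Q) → tag is Q, power = 13 → No match. (freq=23, mode=pulse, power=9, tag=T) → tag is T, power = 9 → Match. (freq=22, mode=pulse, power=6, tag=Q) → tag is Q, power = 6 → No match. (freq=19, mode=burst, power=15, tag=Q) → tag is Q, power = 15 → No match.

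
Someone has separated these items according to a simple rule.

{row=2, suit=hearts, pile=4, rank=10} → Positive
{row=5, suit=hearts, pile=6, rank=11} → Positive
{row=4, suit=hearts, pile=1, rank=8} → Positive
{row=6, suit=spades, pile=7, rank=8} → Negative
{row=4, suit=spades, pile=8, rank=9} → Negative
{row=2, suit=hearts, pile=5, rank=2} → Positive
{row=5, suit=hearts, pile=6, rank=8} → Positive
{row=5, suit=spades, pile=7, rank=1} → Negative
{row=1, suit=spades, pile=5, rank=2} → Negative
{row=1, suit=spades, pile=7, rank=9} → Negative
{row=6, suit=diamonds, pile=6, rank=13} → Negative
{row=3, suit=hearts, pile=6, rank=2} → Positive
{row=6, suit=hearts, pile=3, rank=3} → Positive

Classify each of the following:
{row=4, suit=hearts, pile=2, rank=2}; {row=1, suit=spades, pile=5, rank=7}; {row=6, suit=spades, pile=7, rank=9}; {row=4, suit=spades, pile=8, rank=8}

The distinguishing property — suit is hearts — holds for all the 'Positive' cases and none of the 'Negative' cases.
{row=4, suit=hearts, pile=2, rank=2}: Positive (suit is hearts). {row=1, suit=spades, pile=5, rank=7}: Negative (suit is spades). {row=6, suit=spades, pile=7, rank=9}: Negative (suit is spades). {row=4, suit=spades, pile=8, rank=8}: Negative (suit is spades).

Positive, Negative, Negative, Negative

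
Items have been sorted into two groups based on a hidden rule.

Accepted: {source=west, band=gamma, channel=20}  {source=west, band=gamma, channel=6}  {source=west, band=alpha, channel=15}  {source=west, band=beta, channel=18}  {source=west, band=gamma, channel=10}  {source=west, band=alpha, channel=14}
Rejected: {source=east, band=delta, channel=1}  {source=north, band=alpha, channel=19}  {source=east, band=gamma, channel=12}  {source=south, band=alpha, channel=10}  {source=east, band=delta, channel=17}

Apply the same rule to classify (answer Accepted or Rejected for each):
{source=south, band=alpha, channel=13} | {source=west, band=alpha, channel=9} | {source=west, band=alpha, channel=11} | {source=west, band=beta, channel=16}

Rejected, Accepted, Accepted, Accepted

The pattern is that an item is 'Accepted' exactly when: source is west.
Rejected: {source=south, band=alpha, channel=13}, since source is south. Accepted: {source=west, band=alpha, channel=9}, since source is west. Accepted: {source=west, band=alpha, channel=11}, since source is west. Accepted: {source=west, band=beta, channel=16}, since source is west.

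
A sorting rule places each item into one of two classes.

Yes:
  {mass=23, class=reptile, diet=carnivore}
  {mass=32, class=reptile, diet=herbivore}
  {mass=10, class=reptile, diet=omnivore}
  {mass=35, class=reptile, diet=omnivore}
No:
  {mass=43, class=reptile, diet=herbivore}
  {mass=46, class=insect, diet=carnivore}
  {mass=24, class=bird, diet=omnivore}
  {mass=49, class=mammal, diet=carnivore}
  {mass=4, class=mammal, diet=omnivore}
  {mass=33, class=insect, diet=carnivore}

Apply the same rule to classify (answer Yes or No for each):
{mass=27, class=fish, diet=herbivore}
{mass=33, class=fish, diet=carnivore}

No, No

'Yes' ⟺ class is reptile AND mass ≤ 35.
{mass=27, class=fish, diet=herbivore} → class is fish, mass = 27 → No. {mass=33, class=fish, diet=carnivore} → class is fish, mass = 33 → No.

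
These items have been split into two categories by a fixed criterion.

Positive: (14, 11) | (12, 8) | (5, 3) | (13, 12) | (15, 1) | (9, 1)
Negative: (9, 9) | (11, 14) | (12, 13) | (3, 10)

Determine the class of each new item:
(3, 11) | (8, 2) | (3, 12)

All 'Positive' examples share one property — first > second — and every 'Negative' example lacks it.
(3, 11) → 3 < 11 → Negative.
(8, 2) → 8 > 2 → Positive.
(3, 12) → 3 < 12 → Negative.

Negative, Positive, Negative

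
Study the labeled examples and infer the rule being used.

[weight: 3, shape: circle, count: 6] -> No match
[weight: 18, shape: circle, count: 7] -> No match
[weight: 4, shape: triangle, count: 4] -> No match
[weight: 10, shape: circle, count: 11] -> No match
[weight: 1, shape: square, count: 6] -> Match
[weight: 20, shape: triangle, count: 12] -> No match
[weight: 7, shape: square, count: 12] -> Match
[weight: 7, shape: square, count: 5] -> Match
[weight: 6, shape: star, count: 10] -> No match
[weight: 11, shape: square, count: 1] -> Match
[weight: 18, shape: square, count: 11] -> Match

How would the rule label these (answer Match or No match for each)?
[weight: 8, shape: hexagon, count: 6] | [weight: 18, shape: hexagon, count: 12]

The pattern is that an item is 'Match' exactly when: shape is square.
[weight: 8, shape: hexagon, count: 6]: shape is hexagon, lacks this property → No match.
[weight: 18, shape: hexagon, count: 12]: shape is hexagon, lacks this property → No match.

No match, No match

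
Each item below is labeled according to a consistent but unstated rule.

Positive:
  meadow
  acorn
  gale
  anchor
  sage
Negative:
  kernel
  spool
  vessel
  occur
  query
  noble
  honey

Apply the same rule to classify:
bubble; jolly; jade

Checking candidate rules against both groups, what survives is: contains 'a'.
bubble: Negative (no 'a').
jolly: Negative (no 'a').
jade: Positive (has 'a').

Negative, Negative, Positive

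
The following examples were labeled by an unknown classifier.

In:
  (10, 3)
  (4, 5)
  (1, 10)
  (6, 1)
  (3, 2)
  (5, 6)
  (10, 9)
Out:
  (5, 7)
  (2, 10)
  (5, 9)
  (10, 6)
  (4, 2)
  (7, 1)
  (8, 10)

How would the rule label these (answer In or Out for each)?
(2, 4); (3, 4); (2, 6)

All 'In' examples share one property — sum is odd — and every 'Out' example lacks it.

Out, In, Out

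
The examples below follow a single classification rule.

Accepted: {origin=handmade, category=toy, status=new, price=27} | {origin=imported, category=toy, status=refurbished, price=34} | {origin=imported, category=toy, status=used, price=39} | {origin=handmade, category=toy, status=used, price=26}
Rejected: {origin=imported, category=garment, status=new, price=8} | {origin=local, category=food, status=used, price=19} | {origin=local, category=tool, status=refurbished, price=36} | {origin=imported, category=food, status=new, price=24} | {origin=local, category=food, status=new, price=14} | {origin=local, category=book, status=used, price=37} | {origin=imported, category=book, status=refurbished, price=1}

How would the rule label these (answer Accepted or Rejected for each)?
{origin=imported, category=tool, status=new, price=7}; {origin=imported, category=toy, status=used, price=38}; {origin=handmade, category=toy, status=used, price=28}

Rejected, Accepted, Accepted

The pattern is that an item is 'Accepted' exactly when: category is toy.
{origin=imported, category=tool, status=new, price=7}: Rejected (category is tool). {origin=imported, category=toy, status=used, price=38}: Accepted (category is toy). {origin=handmade, category=toy, status=used, price=28}: Accepted (category is toy).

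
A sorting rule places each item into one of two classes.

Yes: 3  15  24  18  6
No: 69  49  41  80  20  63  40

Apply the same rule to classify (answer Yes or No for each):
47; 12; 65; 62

The common property of the 'Yes' items is: multiple of 3 AND at most 24. No 'No' item has it.
47: No (47 = 3·15 + 2, 47 > 24). 12: Yes (12 = 3·4, 12 ≤ 24). 65: No (65 = 3·21 + 2, 65 > 24). 62: No (62 = 3·20 + 2, 62 > 24).

No, Yes, No, No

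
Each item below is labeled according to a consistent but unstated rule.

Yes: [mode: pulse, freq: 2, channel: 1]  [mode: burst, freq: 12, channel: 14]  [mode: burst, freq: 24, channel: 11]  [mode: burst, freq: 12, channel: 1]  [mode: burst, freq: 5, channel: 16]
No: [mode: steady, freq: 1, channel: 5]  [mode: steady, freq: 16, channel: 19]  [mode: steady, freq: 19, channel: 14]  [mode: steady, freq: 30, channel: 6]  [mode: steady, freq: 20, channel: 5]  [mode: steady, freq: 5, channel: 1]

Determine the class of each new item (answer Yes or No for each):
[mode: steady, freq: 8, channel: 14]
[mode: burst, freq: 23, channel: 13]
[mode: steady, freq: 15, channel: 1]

The simplest hypothesis consistent with all the labels is: mode is not steady.

No, Yes, No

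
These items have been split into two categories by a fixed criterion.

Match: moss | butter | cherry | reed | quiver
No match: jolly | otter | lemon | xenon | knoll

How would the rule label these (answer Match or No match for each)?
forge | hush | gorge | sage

A rule that fits every label: even length — true of each 'Match' example, false of each 'No match' one.

No match, Match, No match, Match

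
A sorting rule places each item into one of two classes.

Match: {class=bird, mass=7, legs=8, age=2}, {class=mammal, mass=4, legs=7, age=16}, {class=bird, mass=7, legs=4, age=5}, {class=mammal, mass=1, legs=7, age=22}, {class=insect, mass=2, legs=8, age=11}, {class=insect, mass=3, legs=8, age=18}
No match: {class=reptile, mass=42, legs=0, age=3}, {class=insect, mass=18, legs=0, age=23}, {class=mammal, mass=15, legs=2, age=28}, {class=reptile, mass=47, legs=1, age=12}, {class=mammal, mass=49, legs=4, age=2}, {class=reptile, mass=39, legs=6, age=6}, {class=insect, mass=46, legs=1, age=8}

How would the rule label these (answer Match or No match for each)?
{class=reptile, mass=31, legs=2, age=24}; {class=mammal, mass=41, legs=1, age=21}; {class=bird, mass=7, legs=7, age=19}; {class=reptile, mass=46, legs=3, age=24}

'Match' ⟺ mass ≤ 7.
{class=reptile, mass=31, legs=2, age=24}: mass = 31, fails the rule → No match. {class=mammal, mass=41, legs=1, age=21}: mass = 41, fails the rule → No match. {class=bird, mass=7, legs=7, age=19}: mass = 7, matches → Match. {class=reptile, mass=46, legs=3, age=24}: mass = 46, fails the rule → No match.

No match, No match, Match, No match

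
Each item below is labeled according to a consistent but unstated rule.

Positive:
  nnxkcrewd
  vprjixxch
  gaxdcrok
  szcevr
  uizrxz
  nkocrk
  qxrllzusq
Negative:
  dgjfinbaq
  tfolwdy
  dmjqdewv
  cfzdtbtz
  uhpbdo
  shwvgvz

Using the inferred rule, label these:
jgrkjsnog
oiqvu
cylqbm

Positive, Negative, Negative

The distinguishing property — contains 'r' — holds for all the 'Positive' cases and none of the 'Negative' cases.
jgrkjsnog: Positive (has 'r'). oiqvu: Negative (no 'r'). cylqbm: Negative (no 'r').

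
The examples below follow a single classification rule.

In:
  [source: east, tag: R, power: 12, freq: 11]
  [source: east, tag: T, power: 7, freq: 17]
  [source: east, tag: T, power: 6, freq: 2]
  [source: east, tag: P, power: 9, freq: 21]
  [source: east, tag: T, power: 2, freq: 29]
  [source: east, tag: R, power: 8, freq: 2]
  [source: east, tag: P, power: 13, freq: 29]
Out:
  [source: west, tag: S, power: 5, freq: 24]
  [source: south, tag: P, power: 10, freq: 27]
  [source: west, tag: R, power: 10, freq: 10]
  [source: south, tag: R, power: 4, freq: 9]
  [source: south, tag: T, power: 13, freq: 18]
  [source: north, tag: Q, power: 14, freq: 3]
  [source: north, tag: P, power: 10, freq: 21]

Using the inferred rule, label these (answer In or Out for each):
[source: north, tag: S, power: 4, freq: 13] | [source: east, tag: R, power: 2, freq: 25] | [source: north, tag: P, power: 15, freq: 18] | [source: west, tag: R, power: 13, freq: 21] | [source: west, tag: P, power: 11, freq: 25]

Out, In, Out, Out, Out

The rule appears to be: source is east.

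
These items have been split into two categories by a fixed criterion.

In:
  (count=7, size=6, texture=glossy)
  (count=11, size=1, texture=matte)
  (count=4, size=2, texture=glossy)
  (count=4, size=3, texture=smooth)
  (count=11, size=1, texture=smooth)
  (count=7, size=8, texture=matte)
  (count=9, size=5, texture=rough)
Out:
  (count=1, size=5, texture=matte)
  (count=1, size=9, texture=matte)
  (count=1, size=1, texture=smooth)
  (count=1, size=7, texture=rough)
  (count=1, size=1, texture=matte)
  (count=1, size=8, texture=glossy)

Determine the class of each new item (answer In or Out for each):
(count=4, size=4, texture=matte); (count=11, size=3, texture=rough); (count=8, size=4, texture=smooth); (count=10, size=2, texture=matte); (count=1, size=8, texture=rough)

In, In, In, In, Out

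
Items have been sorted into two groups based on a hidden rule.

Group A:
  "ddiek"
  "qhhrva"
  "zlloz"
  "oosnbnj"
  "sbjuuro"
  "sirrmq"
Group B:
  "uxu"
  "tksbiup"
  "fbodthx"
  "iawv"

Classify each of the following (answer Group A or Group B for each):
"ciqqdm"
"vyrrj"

The simplest hypothesis consistent with all the labels is: has a double letter.
Group A: "ciqqdm", since 'qq' doubled. Group A: "vyrrj", since 'rr' doubled.

Group A, Group A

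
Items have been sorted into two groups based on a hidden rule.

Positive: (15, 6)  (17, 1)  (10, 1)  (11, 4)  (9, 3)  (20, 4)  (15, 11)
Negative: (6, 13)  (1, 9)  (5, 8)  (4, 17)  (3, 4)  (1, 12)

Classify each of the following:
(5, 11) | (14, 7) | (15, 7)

Negative, Positive, Positive

All 'Positive' examples share one property — first > second — and every 'Negative' example lacks it.
(5, 11) → 5 < 11 → Negative.
(14, 7) → 14 > 7 → Positive.
(15, 7) → 15 > 7 → Positive.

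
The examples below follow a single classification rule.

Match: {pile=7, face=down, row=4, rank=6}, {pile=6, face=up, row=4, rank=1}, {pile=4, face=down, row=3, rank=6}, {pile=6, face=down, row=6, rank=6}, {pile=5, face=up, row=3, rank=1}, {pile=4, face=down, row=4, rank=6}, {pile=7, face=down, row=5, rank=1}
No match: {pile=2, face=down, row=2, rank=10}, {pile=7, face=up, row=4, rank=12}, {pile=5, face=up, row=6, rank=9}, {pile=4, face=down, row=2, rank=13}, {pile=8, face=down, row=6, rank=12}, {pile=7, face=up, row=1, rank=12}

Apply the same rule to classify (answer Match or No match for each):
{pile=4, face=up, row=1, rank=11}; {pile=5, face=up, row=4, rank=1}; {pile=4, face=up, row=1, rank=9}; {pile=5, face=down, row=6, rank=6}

The rule appears to be: rank ≤ 6.
{pile=4, face=up, row=1, rank=11}: rank = 11 — doesn't qualify, so No match. {pile=5, face=up, row=4, rank=1}: rank = 1 — passes, so Match. {pile=4, face=up, row=1, rank=9}: rank = 9 — doesn't qualify, so No match. {pile=5, face=down, row=6, rank=6}: rank = 6 — passes, so Match.

No match, Match, No match, Match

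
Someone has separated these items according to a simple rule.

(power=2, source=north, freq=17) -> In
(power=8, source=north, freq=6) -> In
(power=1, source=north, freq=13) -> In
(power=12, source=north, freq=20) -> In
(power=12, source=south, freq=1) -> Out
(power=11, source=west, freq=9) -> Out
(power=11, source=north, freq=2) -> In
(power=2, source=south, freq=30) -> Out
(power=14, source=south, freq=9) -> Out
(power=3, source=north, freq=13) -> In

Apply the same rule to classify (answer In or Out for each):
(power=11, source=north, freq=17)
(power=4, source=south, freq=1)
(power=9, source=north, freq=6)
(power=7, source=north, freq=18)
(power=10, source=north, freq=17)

In, Out, In, In, In

The rule appears to be: source is north.
(power=11, source=north, freq=17): source is north — matches, so In.
(power=4, source=south, freq=1): source is south — fails the rule, so Out.
(power=9, source=north, freq=6): source is north — matches, so In.
(power=7, source=north, freq=18): source is north — matches, so In.
(power=10, source=north, freq=17): source is north — matches, so In.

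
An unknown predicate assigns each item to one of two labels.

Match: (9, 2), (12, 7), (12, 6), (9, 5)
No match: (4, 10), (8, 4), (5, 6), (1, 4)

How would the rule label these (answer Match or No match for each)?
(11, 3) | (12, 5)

Match, Match

The classifier is using: first ≥ 9.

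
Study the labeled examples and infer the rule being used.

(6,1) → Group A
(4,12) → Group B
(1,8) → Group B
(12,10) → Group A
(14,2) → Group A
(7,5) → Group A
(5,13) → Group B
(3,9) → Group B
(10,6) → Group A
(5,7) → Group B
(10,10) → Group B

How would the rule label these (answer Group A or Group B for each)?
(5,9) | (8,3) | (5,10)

Checking candidate rules against both groups, what survives is: first > second.

Group B, Group A, Group B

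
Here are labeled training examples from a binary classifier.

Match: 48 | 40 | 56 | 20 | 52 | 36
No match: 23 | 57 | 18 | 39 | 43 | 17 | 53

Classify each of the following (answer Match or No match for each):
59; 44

Checking candidate rules against both groups, what survives is: multiple of 4.
59 — 59 = 4·14 + 3, hence No match. 44 — 44 = 4·11, hence Match.

No match, Match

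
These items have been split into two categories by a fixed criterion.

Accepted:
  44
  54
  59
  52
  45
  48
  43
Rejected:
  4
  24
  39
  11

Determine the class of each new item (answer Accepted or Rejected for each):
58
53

Rule: at least 43. This holds for each 'Accepted' example and fails for each 'Rejected' one.

Accepted, Accepted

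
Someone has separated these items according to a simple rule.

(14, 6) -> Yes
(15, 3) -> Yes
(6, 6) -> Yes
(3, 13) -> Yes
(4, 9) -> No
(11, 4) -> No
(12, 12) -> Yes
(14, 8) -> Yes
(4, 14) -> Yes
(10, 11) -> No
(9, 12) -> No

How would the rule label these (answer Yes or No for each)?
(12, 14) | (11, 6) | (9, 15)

Every 'Yes' example satisfies: sum is even. None of the 'No' examples do.

Yes, No, Yes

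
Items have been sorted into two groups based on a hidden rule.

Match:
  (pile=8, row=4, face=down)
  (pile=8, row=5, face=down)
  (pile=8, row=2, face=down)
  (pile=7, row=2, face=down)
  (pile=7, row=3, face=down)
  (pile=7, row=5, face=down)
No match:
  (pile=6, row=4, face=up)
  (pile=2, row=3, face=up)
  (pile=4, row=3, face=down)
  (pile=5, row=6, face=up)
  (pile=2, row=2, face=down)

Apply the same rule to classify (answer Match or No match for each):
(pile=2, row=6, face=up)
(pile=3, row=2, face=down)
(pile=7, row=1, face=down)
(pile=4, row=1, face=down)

Rule: pile ≥ 7. This holds for each 'Match' example and fails for each 'No match' one.
(pile=2, row=6, face=up): pile = 2 — does not satisfy this, so No match. (pile=3, row=2, face=down): pile = 3 — does not satisfy this, so No match. (pile=7, row=1, face=down): pile = 7 — meets the rule, so Match. (pile=4, row=1, face=down): pile = 4 — does not satisfy this, so No match.

No match, No match, Match, No match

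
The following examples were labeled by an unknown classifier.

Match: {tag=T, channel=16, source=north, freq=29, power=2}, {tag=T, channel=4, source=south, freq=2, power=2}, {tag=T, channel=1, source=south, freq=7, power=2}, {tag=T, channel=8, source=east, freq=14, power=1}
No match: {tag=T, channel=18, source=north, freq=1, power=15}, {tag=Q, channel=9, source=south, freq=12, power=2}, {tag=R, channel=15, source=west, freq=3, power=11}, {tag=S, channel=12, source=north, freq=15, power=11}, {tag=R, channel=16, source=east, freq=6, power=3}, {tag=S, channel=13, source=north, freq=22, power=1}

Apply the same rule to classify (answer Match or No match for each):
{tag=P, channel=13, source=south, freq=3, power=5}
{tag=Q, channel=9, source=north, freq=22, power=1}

One predicate separates the groups cleanly: tag is T AND freq ≥ 2.
{tag=P, channel=13, source=south, freq=3, power=5}: No match (tag is P, freq = 3). {tag=Q, channel=9, source=north, freq=22, power=1}: No match (tag is Q, freq = 22).

No match, No match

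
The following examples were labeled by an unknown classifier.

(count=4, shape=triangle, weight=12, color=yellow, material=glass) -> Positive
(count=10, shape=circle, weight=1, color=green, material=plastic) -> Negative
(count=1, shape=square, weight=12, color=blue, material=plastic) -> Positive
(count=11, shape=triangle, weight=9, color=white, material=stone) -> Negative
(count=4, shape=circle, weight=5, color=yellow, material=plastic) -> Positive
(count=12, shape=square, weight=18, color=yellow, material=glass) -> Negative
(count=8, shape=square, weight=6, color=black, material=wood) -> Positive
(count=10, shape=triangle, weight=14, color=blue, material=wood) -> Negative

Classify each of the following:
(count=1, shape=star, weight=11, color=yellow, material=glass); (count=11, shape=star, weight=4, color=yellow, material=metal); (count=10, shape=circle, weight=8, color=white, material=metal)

Positive, Negative, Negative

The classifier is using: count ≤ 8.
Positive: (count=1, shape=star, weight=11, color=yellow, material=glass), since count = 1.
Negative: (count=11, shape=star, weight=4, color=yellow, material=metal), since count = 11.
Negative: (count=10, shape=circle, weight=8, color=white, material=metal), since count = 10.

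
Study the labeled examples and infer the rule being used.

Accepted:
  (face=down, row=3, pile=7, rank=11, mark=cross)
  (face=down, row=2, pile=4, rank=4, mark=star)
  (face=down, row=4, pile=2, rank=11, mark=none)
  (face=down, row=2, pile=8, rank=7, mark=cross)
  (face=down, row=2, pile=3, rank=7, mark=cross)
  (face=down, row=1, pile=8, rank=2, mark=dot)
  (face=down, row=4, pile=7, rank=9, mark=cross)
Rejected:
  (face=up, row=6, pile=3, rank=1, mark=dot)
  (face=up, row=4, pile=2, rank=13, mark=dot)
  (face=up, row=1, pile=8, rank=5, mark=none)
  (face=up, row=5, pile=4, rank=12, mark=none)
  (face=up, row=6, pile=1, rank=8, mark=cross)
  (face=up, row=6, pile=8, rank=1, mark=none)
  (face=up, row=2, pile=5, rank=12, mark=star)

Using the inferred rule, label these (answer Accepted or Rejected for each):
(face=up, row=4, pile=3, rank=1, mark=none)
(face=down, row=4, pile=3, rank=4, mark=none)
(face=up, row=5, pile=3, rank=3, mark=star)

Rejected, Accepted, Rejected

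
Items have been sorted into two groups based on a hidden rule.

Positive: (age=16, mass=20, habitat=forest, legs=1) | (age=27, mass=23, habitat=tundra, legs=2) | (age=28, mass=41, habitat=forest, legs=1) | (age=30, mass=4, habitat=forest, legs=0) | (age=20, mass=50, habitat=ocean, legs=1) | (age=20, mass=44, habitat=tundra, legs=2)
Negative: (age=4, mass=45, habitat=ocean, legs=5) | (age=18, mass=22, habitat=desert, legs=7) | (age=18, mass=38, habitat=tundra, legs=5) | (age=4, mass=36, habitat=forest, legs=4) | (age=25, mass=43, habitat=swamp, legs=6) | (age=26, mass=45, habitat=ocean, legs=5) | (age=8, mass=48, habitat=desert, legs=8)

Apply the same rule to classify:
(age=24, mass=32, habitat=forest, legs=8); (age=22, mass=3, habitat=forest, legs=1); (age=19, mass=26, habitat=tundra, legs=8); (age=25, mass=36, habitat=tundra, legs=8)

The classifier is using: legs ≤ 2.
(age=24, mass=32, habitat=forest, legs=8) — legs = 8, hence Negative. (age=22, mass=3, habitat=forest, legs=1) — legs = 1, hence Positive. (age=19, mass=26, habitat=tundra, legs=8) — legs = 8, hence Negative. (age=25, mass=36, habitat=tundra, legs=8) — legs = 8, hence Negative.

Negative, Positive, Negative, Negative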